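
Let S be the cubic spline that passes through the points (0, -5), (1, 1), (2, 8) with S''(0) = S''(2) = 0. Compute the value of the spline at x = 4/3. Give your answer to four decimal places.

Let m_i = S''(x_i). Step sizes h_i = 1, 1; slopes of the chords Δ_i = (y_(i+1) - y_i)/h_i = 6, 7.
  1·m_0 + 4·m_1 + 1·m_2 = 6(Δ_1 - Δ_0) = 6
Natural end conditions: m_0 = m_2 = 0.
Solving the tridiagonal system: m_0 = 0, m_1 = 3/2, m_2 = 0.
On [1, 2], S(x) = 1 + 13/2·(x - 1) + 3/4·(x - 1)² - 1/4·(x - 1)³.
With (x - 1) = 1/3: S(4/3) = 175/54.

3.2407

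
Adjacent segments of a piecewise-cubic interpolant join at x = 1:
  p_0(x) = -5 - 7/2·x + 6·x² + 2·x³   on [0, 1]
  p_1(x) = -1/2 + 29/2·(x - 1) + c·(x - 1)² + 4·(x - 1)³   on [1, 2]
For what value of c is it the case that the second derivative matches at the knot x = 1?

12

p_0''(x) = 12 + 12·x, so p_0''(1) = 24. On the right, p_1''(1) = 2c, so c = 12.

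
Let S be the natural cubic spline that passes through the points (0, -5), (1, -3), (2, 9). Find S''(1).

Write m_i for S''(x_i). With h_i = 1, 1 and divided differences Δ_i = 2, 12, the continuity of S' gives the tridiagonal system
  1·m_0 + 4·m_1 + 1·m_2 = 6(Δ_1 - Δ_0) = 60
Natural end conditions: m_0 = m_2 = 0.
Solving the tridiagonal system: m_0 = 0, m_1 = 15, m_2 = 0.

15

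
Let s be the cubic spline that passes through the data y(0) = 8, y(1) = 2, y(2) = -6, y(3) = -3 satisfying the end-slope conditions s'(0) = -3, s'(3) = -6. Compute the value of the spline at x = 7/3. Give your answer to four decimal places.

-4.7481

Write m_i for s''(x_i). With h_i = 1, 1, 1 and divided differences Δ_i = -6, -8, 3, the continuity of s' gives the tridiagonal system
  1·m_0 + 4·m_1 + 1·m_2 = 6(Δ_1 - Δ_0) = -12
  1·m_1 + 4·m_2 + 1·m_3 = 6(Δ_2 - Δ_1) = 66
Clamped end conditions give two more equations: 2h_0·m_0 + h_0·m_1 = 6(Δ_0 - s'(0)) = -18 and h_2·m_2 + 2h_2·m_3 = 6(s'(3) - Δ_2) = -54.
Solving: m_0 = -22/5, m_1 = -46/5, m_2 = 146/5, m_3 = -208/5.
On [2, 3], s(x) = -6 + 1/5·(x - 2) + 73/5·(x - 2)² - 59/5·(x - 2)³.
With (x - 2) = 1/3: s(7/3) = -641/135.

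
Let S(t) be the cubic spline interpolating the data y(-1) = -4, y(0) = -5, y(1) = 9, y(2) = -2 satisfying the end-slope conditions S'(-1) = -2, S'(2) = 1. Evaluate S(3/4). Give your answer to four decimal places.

Write σ_i for S''(x_i). With h_i = 1, 1, 1 and divided differences Δ_i = -1, 14, -11, the continuity of S' gives the tridiagonal system
  1·σ_0 + 4·σ_1 + 1·σ_2 = 6(Δ_1 - Δ_0) = 90
  1·σ_1 + 4·σ_2 + 1·σ_3 = 6(Δ_2 - Δ_1) = -150
Clamped end conditions give two more equations: 2h_0·σ_0 + h_0·σ_1 = 6(Δ_0 - S'(-1)) = 6 and h_2·σ_2 + 2h_2·σ_3 = 6(S'(2) - Δ_2) = 72.
Solving: σ_0 = -94/5, σ_1 = 218/5, σ_2 = -328/5, σ_3 = 344/5.
On [0, 1], S(t) = -5 + 52/5·t + 109/5·t² - 91/5·t³.
With t = 3/4: S(3/4) = 2363/320.

7.3844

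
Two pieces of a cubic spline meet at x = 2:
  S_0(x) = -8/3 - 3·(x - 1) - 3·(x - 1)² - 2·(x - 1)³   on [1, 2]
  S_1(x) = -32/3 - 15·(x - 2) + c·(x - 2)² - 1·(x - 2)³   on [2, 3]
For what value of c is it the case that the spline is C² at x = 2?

S_0''(x) = -6 - 12·(x - 1), so S_0''(2) = -18. On the right, S_1''(2) = 2c, so c = -9.

-9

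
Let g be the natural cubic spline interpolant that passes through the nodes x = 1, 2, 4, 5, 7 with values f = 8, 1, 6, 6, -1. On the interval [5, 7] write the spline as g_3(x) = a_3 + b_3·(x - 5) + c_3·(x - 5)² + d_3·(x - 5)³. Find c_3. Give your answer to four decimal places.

-1.2581

Put M_i = g'' at the i-th knot. Here h = (1, 2, 1, 2) and Δ = (-7, 5/2, 0, -7/2), so the interior equations h_(i-1)·M_(i-1) + 2(h_(i-1)+h_i)·M_i + h_i·M_(i+1) = 6(Δ_i − Δ_(i-1)) read
  1·M_0 + 6·M_1 + 2·M_2 = 6(Δ_1 - Δ_0) = 57
  2·M_1 + 6·M_2 + 1·M_3 = 6(Δ_2 - Δ_1) = -15
  1·M_2 + 6·M_3 + 2·M_4 = 6(Δ_3 - Δ_2) = -21
Natural end conditions: M_0 = M_4 = 0.
Solving the tridiagonal system: M_0 = 0, M_1 = 711/62, M_2 = -183/31, M_3 = -78/31, M_4 = 0.
On [5, 7], with g_3(x) = a_3 + b_3·(x - 5) + c_3·(x - 5)² + d_3·(x - 5)³: c_3 = M_3/2 = -39/31, d_3 = (M_4 - M_3)/(6h_3) = 13/62, b_3 = Δ_3 - h_3(2M_3 + M_4)/6 = -113/62.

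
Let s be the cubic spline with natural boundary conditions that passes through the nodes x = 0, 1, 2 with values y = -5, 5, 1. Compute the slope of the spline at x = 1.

3

Write M_i for s''(x_i). With h_i = 1, 1 and divided differences Δ_i = 10, -4, the continuity of s' gives the tridiagonal system
  1·M_0 + 4·M_1 + 1·M_2 = 6(Δ_1 - Δ_0) = -84
Natural end conditions: M_0 = M_2 = 0.
Forward elimination and back-substitution give M_0 = 0, M_1 = -21, M_2 = 0.
On [1, 2], s'(x) = b_1 + 2c_1·(x - 1) + 3d_1·(x - 1)² with b_1 = Δ_1 - h_1(2M_1 + M_2)/6 = 3, c_1 = M_1/2 = -21/2, d_1 = (M_2 - M_1)/(6h_1) = 7/2. So s'(1) = 3.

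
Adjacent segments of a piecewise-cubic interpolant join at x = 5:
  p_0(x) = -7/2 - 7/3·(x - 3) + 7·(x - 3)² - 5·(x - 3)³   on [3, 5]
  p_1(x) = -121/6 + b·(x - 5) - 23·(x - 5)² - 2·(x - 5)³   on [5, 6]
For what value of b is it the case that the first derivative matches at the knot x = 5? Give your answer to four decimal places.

-34.3333

p_0'(x) = -7/3 + 14·(x - 3) - 15·(x - 3)², so p_0'(5) = -103/3. On the right, p_1'(5) = b, so b = -103/3.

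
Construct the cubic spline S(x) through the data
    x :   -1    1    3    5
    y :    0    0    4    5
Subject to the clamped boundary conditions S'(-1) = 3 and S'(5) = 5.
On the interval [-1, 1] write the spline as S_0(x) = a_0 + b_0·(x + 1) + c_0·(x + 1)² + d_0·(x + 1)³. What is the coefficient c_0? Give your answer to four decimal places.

-3.3167

Put m_i = S'' at the i-th knot. Here h = (2, 2, 2) and Δ = (0, 2, 1/2), so the interior equations h_(i-1)·m_(i-1) + 2(h_(i-1)+h_i)·m_i + h_i·m_(i+1) = 6(Δ_i − Δ_(i-1)) read
  2·m_0 + 8·m_1 + 2·m_2 = 6(Δ_1 - Δ_0) = 12
  2·m_1 + 8·m_2 + 2·m_3 = 6(Δ_2 - Δ_1) = -9
Clamped end conditions give two more equations: 2h_0·m_0 + h_0·m_1 = 6(Δ_0 - S'(-1)) = -18 and h_2·m_2 + 2h_2·m_3 = 6(S'(5) - Δ_2) = 27.
Solving: m_0 = -199/30, m_1 = 64/15, m_2 = -133/30, m_3 = 269/30.
On [-1, 1], with S_0(x) = a_0 + b_0·(x + 1) + c_0·(x + 1)² + d_0·(x + 1)³: c_0 = m_0/2 = -199/60, d_0 = (m_1 - m_0)/(6h_0) = 109/120, b_0 = Δ_0 - h_0(2m_0 + m_1)/6 = 3.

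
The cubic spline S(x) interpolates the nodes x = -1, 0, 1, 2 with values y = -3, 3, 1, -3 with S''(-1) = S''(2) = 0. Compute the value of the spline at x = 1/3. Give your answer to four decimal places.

3.0741

Put σ_i = S'' at the i-th knot. Here h = (1, 1, 1) and Δ = (6, -2, -4), so the interior equations h_(i-1)·σ_(i-1) + 2(h_(i-1)+h_i)·σ_i + h_i·σ_(i+1) = 6(Δ_i − Δ_(i-1)) read
  1·σ_0 + 4·σ_1 + 1·σ_2 = 6(Δ_1 - Δ_0) = -48
  1·σ_1 + 4·σ_2 + 1·σ_3 = 6(Δ_2 - Δ_1) = -12
Natural end conditions: σ_0 = σ_3 = 0.
Solving the tridiagonal system: σ_0 = 0, σ_1 = -12, σ_2 = 0, σ_3 = 0.
On [0, 1], S(x) = 3 + 2·x - 6·x² + 2·x³.
With x = 1/3: S(1/3) = 83/27.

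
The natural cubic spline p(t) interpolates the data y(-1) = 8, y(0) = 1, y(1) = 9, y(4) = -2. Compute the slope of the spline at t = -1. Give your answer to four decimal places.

-11.2473

Put m_i = p'' at the i-th knot. Here h = (1, 1, 3) and Δ = (-7, 8, -11/3), so the interior equations h_(i-1)·m_(i-1) + 2(h_(i-1)+h_i)·m_i + h_i·m_(i+1) = 6(Δ_i − Δ_(i-1)) read
  1·m_0 + 4·m_1 + 1·m_2 = 6(Δ_1 - Δ_0) = 90
  1·m_1 + 8·m_2 + 3·m_3 = 6(Δ_2 - Δ_1) = -70
Natural end conditions: m_0 = m_3 = 0.
Forward elimination and back-substitution give m_0 = 0, m_1 = 790/31, m_2 = -370/31, m_3 = 0.
On [-1, 0], p'(t) = b_0 + 2c_0·(t + 1) + 3d_0·(t + 1)² with b_0 = Δ_0 - h_0(2m_0 + m_1)/6 = -1046/93, c_0 = m_0/2 = 0, d_0 = (m_1 - m_0)/(6h_0) = 395/93. So p'(-1) = -1046/93.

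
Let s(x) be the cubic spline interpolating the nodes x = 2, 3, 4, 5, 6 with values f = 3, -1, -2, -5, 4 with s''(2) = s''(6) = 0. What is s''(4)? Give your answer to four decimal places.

With M_i denoting the second derivative at x_i, h_i = 1, 1, 1, 1, and Δ_i = (y_(i+1) − y_i)/h_i = -4, -1, -3, 9:
  1·M_0 + 4·M_1 + 1·M_2 = 6(Δ_1 - Δ_0) = 18
  1·M_1 + 4·M_2 + 1·M_3 = 6(Δ_2 - Δ_1) = -12
  1·M_2 + 4·M_3 + 1·M_4 = 6(Δ_3 - Δ_2) = 72
Natural end conditions: M_0 = M_4 = 0.
Hence M_0 = 0, M_1 = 195/28, M_2 = -69/7, M_3 = 573/28, M_4 = 0.

-9.8571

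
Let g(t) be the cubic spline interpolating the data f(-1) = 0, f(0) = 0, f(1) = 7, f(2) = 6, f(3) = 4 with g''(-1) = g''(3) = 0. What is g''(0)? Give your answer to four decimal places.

Let σ_i = g''(x_i). Step sizes h_i = 1, 1, 1, 1; slopes of the chords Δ_i = (y_(i+1) - y_i)/h_i = 0, 7, -1, -2.
  1·σ_0 + 4·σ_1 + 1·σ_2 = 6(Δ_1 - Δ_0) = 42
  1·σ_1 + 4·σ_2 + 1·σ_3 = 6(Δ_2 - Δ_1) = -48
  1·σ_2 + 4·σ_3 + 1·σ_4 = 6(Δ_3 - Δ_2) = -6
Natural end conditions: σ_0 = σ_4 = 0.
Solving: σ_0 = 0, σ_1 = 102/7, σ_2 = -114/7, σ_3 = 18/7, σ_4 = 0.

14.5714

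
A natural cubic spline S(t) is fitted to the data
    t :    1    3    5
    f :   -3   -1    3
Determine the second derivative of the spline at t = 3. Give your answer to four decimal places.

Let m_i = S''(x_i). Step sizes h_i = 2, 2; slopes of the chords Δ_i = (y_(i+1) - y_i)/h_i = 1, 2.
  2·m_0 + 8·m_1 + 2·m_2 = 6(Δ_1 - Δ_0) = 6
Natural end conditions: m_0 = m_2 = 0.
Forward elimination and back-substitution give m_0 = 0, m_1 = 3/4, m_2 = 0.

0.7500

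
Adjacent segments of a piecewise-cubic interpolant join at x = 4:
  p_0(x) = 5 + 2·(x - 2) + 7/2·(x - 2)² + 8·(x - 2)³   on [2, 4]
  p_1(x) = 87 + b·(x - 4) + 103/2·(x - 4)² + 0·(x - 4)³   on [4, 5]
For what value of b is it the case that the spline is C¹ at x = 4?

112

p_0'(x) = 2 + 7·(x - 2) + 24·(x - 2)², so p_0'(4) = 112. On the right, p_1'(4) = b, so b = 112.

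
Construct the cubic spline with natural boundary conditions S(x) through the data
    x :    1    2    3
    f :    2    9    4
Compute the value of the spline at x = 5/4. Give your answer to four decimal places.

Let M_i = S''(x_i). Step sizes h_i = 1, 1; slopes of the chords Δ_i = (y_(i+1) - y_i)/h_i = 7, -5.
  1·M_0 + 4·M_1 + 1·M_2 = 6(Δ_1 - Δ_0) = -72
Natural end conditions: M_0 = M_2 = 0.
Forward elimination and back-substitution give M_0 = 0, M_1 = -18, M_2 = 0.
On [1, 2], S(x) = 2 + 10·(x - 1) + 0·(x - 1)² - 3·(x - 1)³.
With (x - 1) = 1/4: S(5/4) = 285/64.

4.4531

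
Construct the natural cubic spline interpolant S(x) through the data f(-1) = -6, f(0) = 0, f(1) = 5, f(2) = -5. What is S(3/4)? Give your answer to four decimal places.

4.8688

With m_i denoting the second derivative at x_i, h_i = 1, 1, 1, and Δ_i = (y_(i+1) − y_i)/h_i = 6, 5, -10:
  1·m_0 + 4·m_1 + 1·m_2 = 6(Δ_1 - Δ_0) = -6
  1·m_1 + 4·m_2 + 1·m_3 = 6(Δ_2 - Δ_1) = -90
Natural end conditions: m_0 = m_3 = 0.
Solving: m_0 = 0, m_1 = 22/5, m_2 = -118/5, m_3 = 0.
On [0, 1], S(x) = 0 + 112/15·x + 11/5·x² - 14/3·x³.
With x = 3/4: S(3/4) = 779/160.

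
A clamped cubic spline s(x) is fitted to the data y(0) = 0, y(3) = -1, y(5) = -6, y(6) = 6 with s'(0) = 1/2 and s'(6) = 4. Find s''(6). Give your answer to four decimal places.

-35.2807

Let M_i = s''(x_i). Step sizes h_i = 3, 2, 1; slopes of the chords Δ_i = (y_(i+1) - y_i)/h_i = -1/3, -5/2, 12.
  3·M_0 + 10·M_1 + 2·M_2 = 6(Δ_1 - Δ_0) = -13
  2·M_1 + 6·M_2 + 1·M_3 = 6(Δ_2 - Δ_1) = 87
Clamped end conditions give two more equations: 2h_0·M_0 + h_0·M_1 = 6(Δ_0 - s'(0)) = -5 and h_2·M_2 + 2h_2·M_3 = 6(s'(6) - Δ_2) = -48.
Hence M_0 = 139/57, M_1 = -373/57, M_2 = 1286/57, M_3 = -2011/57.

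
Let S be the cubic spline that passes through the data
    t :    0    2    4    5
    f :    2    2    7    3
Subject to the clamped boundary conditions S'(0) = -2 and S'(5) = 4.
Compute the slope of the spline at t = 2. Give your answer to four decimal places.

3.5435

Let M_i = S''(x_i). Step sizes h_i = 2, 2, 1; slopes of the chords Δ_i = (y_(i+1) - y_i)/h_i = 0, 5/2, -4.
  2·M_0 + 8·M_1 + 2·M_2 = 6(Δ_1 - Δ_0) = 15
  2·M_1 + 6·M_2 + 1·M_3 = 6(Δ_2 - Δ_1) = -39
Clamped end conditions give two more equations: 2h_0·M_0 + h_0·M_1 = 6(Δ_0 - S'(0)) = 12 and h_2·M_2 + 2h_2·M_3 = 6(S'(5) - Δ_2) = 48.
Forward elimination and back-substitution give M_0 = 21/46, M_1 = 117/23, M_2 = -306/23, M_3 = 705/23.
On [2, 4], S'(t) = b_1 + 2c_1·(t - 2) + 3d_1·(t - 2)² with b_1 = Δ_1 - h_1(2M_1 + M_2)/6 = 163/46, c_1 = M_1/2 = 117/46, d_1 = (M_2 - M_1)/(6h_1) = -141/92. So S'(2) = 163/46.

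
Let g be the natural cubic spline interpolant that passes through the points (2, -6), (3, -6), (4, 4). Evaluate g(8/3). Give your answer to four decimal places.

Put m_i = g'' at the i-th knot. Here h = (1, 1) and Δ = (0, 10), so the interior equations h_(i-1)·m_(i-1) + 2(h_(i-1)+h_i)·m_i + h_i·m_(i+1) = 6(Δ_i − Δ_(i-1)) read
  1·m_0 + 4·m_1 + 1·m_2 = 6(Δ_1 - Δ_0) = 60
Natural end conditions: m_0 = m_2 = 0.
Hence m_0 = 0, m_1 = 15, m_2 = 0.
On [2, 3], g(x) = -6 - 5/2·(x - 2) + 0·(x - 2)² + 5/2·(x - 2)³.
With (x - 2) = 2/3: g(8/3) = -187/27.

-6.9259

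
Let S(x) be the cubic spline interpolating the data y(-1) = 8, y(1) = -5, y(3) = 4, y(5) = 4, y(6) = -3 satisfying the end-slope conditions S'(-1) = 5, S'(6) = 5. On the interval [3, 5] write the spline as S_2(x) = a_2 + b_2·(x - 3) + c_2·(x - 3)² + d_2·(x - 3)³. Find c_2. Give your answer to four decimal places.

-2.0407

Put M_i = S'' at the i-th knot. Here h = (2, 2, 2, 1) and Δ = (-13/2, 9/2, 0, -7), so the interior equations h_(i-1)·M_(i-1) + 2(h_(i-1)+h_i)·M_i + h_i·M_(i+1) = 6(Δ_i − Δ_(i-1)) read
  2·M_0 + 8·M_1 + 2·M_2 = 6(Δ_1 - Δ_0) = 66
  2·M_1 + 8·M_2 + 2·M_3 = 6(Δ_2 - Δ_1) = -27
  2·M_2 + 6·M_3 + 1·M_4 = 6(Δ_3 - Δ_2) = -42
Clamped end conditions give two more equations: 2h_0·M_0 + h_0·M_1 = 6(Δ_0 - S'(-1)) = -69 and h_3·M_3 + 2h_3·M_4 = 6(S'(6) - Δ_3) = 72.
Hence M_0 = -2151/86, M_1 = 1335/86, M_2 = -351/86, M_3 = -546/43, M_4 = 1821/43.
On [3, 5], with S_2(x) = a_2 + b_2·(x - 3) + c_2·(x - 3)² + d_2·(x - 3)³: c_2 = M_2/2 = -351/172, d_2 = (M_3 - M_2)/(6h_2) = -247/344, b_2 = Δ_2 - h_2(2M_2 + M_3)/6 = 299/43.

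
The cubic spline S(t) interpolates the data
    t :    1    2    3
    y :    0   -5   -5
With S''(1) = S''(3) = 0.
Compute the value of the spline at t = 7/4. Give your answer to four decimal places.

Put M_i = S'' at the i-th knot. Here h = (1, 1) and Δ = (-5, 0), so the interior equations h_(i-1)·M_(i-1) + 2(h_(i-1)+h_i)·M_i + h_i·M_(i+1) = 6(Δ_i − Δ_(i-1)) read
  1·M_0 + 4·M_1 + 1·M_2 = 6(Δ_1 - Δ_0) = 30
Natural end conditions: M_0 = M_2 = 0.
Solving the tridiagonal system: M_0 = 0, M_1 = 15/2, M_2 = 0.
On [1, 2], S(t) = 0 - 25/4·(t - 1) + 0·(t - 1)² + 5/4·(t - 1)³.
With (t - 1) = 3/4: S(7/4) = -1065/256.

-4.1602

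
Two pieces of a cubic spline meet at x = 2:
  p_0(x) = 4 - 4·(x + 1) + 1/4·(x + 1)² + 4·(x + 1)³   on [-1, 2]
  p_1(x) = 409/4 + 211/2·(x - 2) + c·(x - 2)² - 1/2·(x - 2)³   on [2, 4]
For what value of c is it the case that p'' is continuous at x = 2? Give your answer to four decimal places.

36.2500

p_0''(x) = 1/2 + 24·(x + 1), so p_0''(2) = 145/2. On the right, p_1''(2) = 2c, so c = 145/4.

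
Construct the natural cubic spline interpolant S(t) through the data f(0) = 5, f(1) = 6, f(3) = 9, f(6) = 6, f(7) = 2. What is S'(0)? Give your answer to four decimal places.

0.8541

Write M_i for S''(x_i). With h_i = 1, 2, 3, 1 and divided differences Δ_i = 1, 3/2, -1, -4, the continuity of S' gives the tridiagonal system
  1·M_0 + 6·M_1 + 2·M_2 = 6(Δ_1 - Δ_0) = 3
  2·M_1 + 10·M_2 + 3·M_3 = 6(Δ_2 - Δ_1) = -15
  3·M_2 + 8·M_3 + 1·M_4 = 6(Δ_3 - Δ_2) = -18
Natural end conditions: M_0 = M_4 = 0.
Solving the tridiagonal system: M_0 = 0, M_1 = 345/394, M_2 = -222/197, M_3 = -360/197, M_4 = 0.
On [0, 1], S'(t) = b_0 + 2c_0·t + 3d_0·t² with b_0 = Δ_0 - h_0(2M_0 + M_1)/6 = 673/788, c_0 = M_0/2 = 0, d_0 = (M_1 - M_0)/(6h_0) = 115/788. So S'(0) = 673/788.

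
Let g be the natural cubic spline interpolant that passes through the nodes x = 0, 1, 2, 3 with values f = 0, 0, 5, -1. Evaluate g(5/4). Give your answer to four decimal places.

Write m_i for g''(x_i). With h_i = 1, 1, 1 and divided differences Δ_i = 0, 5, -6, the continuity of g' gives the tridiagonal system
  1·m_0 + 4·m_1 + 1·m_2 = 6(Δ_1 - Δ_0) = 30
  1·m_1 + 4·m_2 + 1·m_3 = 6(Δ_2 - Δ_1) = -66
Natural end conditions: m_0 = m_3 = 0.
Forward elimination and back-substitution give m_0 = 0, m_1 = 62/5, m_2 = -98/5, m_3 = 0.
On [1, 2], g(x) = 0 + 62/15·(x - 1) + 31/5·(x - 1)² - 16/3·(x - 1)³.
With (x - 1) = 1/4: g(5/4) = 107/80.

1.3375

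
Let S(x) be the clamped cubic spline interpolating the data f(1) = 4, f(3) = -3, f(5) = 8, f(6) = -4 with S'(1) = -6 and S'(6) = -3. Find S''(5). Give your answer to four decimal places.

Write m_i for S''(x_i). With h_i = 2, 2, 1 and divided differences Δ_i = -7/2, 11/2, -12, the continuity of S' gives the tridiagonal system
  2·m_0 + 8·m_1 + 2·m_2 = 6(Δ_1 - Δ_0) = 54
  2·m_1 + 6·m_2 + 1·m_3 = 6(Δ_2 - Δ_1) = -105
Clamped end conditions give two more equations: 2h_0·m_0 + h_0·m_1 = 6(Δ_0 - S'(1)) = 15 and h_2·m_2 + 2h_2·m_3 = 6(S'(6) - Δ_2) = 54.
Hence m_0 = -87/23, m_1 = 693/46, m_2 = -678/23, m_3 = 960/23.

-29.4783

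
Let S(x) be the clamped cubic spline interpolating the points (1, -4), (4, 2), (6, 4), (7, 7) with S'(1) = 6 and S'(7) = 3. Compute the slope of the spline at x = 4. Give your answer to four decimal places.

Put M_i = S'' at the i-th knot. Here h = (3, 2, 1) and Δ = (2, 1, 3), so the interior equations h_(i-1)·M_(i-1) + 2(h_(i-1)+h_i)·M_i + h_i·M_(i+1) = 6(Δ_i − Δ_(i-1)) read
  3·M_0 + 10·M_1 + 2·M_2 = 6(Δ_1 - Δ_0) = -6
  2·M_1 + 6·M_2 + 1·M_3 = 6(Δ_2 - Δ_1) = 12
Clamped end conditions give two more equations: 2h_0·M_0 + h_0·M_1 = 6(Δ_0 - S'(1)) = -24 and h_2·M_2 + 2h_2·M_3 = 6(S'(7) - Δ_2) = 0.
Solving: M_0 = -78/19, M_1 = 4/19, M_2 = 40/19, M_3 = -20/19.
On [4, 6], S'(x) = b_1 + 2c_1·(x - 4) + 3d_1·(x - 4)² with b_1 = Δ_1 - h_1(2M_1 + M_2)/6 = 3/19, c_1 = M_1/2 = 2/19, d_1 = (M_2 - M_1)/(6h_1) = 3/19. So S'(4) = 3/19.

0.1579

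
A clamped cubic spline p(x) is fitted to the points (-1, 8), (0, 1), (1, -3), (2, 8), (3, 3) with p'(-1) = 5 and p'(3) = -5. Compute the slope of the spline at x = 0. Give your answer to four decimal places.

Let m_i = p''(x_i). Step sizes h_i = 1, 1, 1, 1; slopes of the chords Δ_i = (y_(i+1) - y_i)/h_i = -7, -4, 11, -5.
  1·m_0 + 4·m_1 + 1·m_2 = 6(Δ_1 - Δ_0) = 18
  1·m_1 + 4·m_2 + 1·m_3 = 6(Δ_2 - Δ_1) = 90
  1·m_2 + 4·m_3 + 1·m_4 = 6(Δ_3 - Δ_2) = -96
Clamped end conditions give two more equations: 2h_0·m_0 + h_0·m_1 = 6(Δ_0 - p'(-1)) = -72 and h_3·m_3 + 2h_3·m_4 = 6(p'(3) - Δ_3) = 0.
Solving: m_0 = -1105/28, m_1 = 97/14, m_2 = 119/4, m_3 = -503/14, m_4 = 503/28.
On [0, 1], p'(x) = b_1 + 2c_1·x + 3d_1·x² with b_1 = Δ_1 - h_1(2m_1 + m_2)/6 = -631/56, c_1 = m_1/2 = 97/28, d_1 = (m_2 - m_1)/(6h_1) = 213/56. So p'(0) = -631/56.

-11.2679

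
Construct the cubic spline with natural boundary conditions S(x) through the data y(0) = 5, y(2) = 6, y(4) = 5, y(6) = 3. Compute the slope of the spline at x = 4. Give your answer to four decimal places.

-0.8667

With σ_i denoting the second derivative at x_i, h_i = 2, 2, 2, and Δ_i = (y_(i+1) − y_i)/h_i = 1/2, -1/2, -1:
  2·σ_0 + 8·σ_1 + 2·σ_2 = 6(Δ_1 - Δ_0) = -6
  2·σ_1 + 8·σ_2 + 2·σ_3 = 6(Δ_2 - Δ_1) = -3
Natural end conditions: σ_0 = σ_3 = 0.
Solving the tridiagonal system: σ_0 = 0, σ_1 = -7/10, σ_2 = -1/5, σ_3 = 0.
On [4, 6], S'(x) = b_2 + 2c_2·(x - 4) + 3d_2·(x - 4)² with b_2 = Δ_2 - h_2(2σ_2 + σ_3)/6 = -13/15, c_2 = σ_2/2 = -1/10, d_2 = (σ_3 - σ_2)/(6h_2) = 1/60. So S'(4) = -13/15.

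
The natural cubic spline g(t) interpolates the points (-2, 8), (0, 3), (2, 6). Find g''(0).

3

Put M_i = g'' at the i-th knot. Here h = (2, 2) and Δ = (-5/2, 3/2), so the interior equations h_(i-1)·M_(i-1) + 2(h_(i-1)+h_i)·M_i + h_i·M_(i+1) = 6(Δ_i − Δ_(i-1)) read
  2·M_0 + 8·M_1 + 2·M_2 = 6(Δ_1 - Δ_0) = 24
Natural end conditions: M_0 = M_2 = 0.
Solving the tridiagonal system: M_0 = 0, M_1 = 3, M_2 = 0.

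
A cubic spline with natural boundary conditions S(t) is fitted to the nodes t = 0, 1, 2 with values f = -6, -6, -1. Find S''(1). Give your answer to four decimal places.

7.5000

Put M_i = S'' at the i-th knot. Here h = (1, 1) and Δ = (0, 5), so the interior equations h_(i-1)·M_(i-1) + 2(h_(i-1)+h_i)·M_i + h_i·M_(i+1) = 6(Δ_i − Δ_(i-1)) read
  1·M_0 + 4·M_1 + 1·M_2 = 6(Δ_1 - Δ_0) = 30
Natural end conditions: M_0 = M_2 = 0.
Hence M_0 = 0, M_1 = 15/2, M_2 = 0.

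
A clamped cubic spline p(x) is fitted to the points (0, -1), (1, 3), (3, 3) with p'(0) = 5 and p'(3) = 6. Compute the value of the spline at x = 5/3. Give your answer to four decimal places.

With m_i denoting the second derivative at x_i, h_i = 1, 2, and Δ_i = (y_(i+1) − y_i)/h_i = 4, 0:
  1·m_0 + 6·m_1 + 2·m_2 = 6(Δ_1 - Δ_0) = -24
Clamped end conditions give two more equations: 2h_0·m_0 + h_0·m_1 = 6(Δ_0 - p'(0)) = -6 and h_1·m_1 + 2h_1·m_2 = 6(p'(3) - Δ_1) = 36.
Forward elimination and back-substitution give m_0 = 4/3, m_1 = -26/3, m_2 = 40/3.
On [1, 3], p(x) = 3 + 4/3·(x - 1) - 13/3·(x - 1)² + 11/6·(x - 1)³.
With (x - 1) = 2/3: p(5/3) = 203/81.

2.5062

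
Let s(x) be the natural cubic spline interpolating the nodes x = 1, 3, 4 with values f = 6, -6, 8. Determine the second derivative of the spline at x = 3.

With σ_i denoting the second derivative at x_i, h_i = 2, 1, and Δ_i = (y_(i+1) − y_i)/h_i = -6, 14:
  2·σ_0 + 6·σ_1 + 1·σ_2 = 6(Δ_1 - Δ_0) = 120
Natural end conditions: σ_0 = σ_2 = 0.
Solving: σ_0 = 0, σ_1 = 20, σ_2 = 0.

20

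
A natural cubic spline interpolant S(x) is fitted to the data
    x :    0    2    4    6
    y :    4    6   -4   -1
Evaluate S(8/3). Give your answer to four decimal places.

Let M_i = S''(x_i). Step sizes h_i = 2, 2, 2; slopes of the chords Δ_i = (y_(i+1) - y_i)/h_i = 1, -5, 3/2.
  2·M_0 + 8·M_1 + 2·M_2 = 6(Δ_1 - Δ_0) = -36
  2·M_1 + 8·M_2 + 2·M_3 = 6(Δ_2 - Δ_1) = 39
Natural end conditions: M_0 = M_3 = 0.
Forward elimination and back-substitution give M_0 = 0, M_1 = -61/10, M_2 = 32/5, M_3 = 0.
On [2, 4], S(x) = 6 - 46/15·(x - 2) - 61/20·(x - 2)² + 25/24·(x - 2)³.
With (x - 2) = 2/3: S(8/3) = 1178/405.

2.9086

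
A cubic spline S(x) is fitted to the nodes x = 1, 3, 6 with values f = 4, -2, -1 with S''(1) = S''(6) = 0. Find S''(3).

2

Write M_i for S''(x_i). With h_i = 2, 3 and divided differences Δ_i = -3, 1/3, the continuity of S' gives the tridiagonal system
  2·M_0 + 10·M_1 + 3·M_2 = 6(Δ_1 - Δ_0) = 20
Natural end conditions: M_0 = M_2 = 0.
Hence M_0 = 0, M_1 = 2, M_2 = 0.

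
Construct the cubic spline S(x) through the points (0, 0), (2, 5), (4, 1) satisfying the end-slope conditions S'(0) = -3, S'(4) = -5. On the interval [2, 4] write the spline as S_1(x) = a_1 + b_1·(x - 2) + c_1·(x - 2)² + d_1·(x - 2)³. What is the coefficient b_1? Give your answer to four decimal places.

2.3750

Let m_i = S''(x_i). Step sizes h_i = 2, 2; slopes of the chords Δ_i = (y_(i+1) - y_i)/h_i = 5/2, -2.
  2·m_0 + 8·m_1 + 2·m_2 = 6(Δ_1 - Δ_0) = -27
Clamped end conditions give two more equations: 2h_0·m_0 + h_0·m_1 = 6(Δ_0 - S'(0)) = 33 and h_1·m_1 + 2h_1·m_2 = 6(S'(4) - Δ_1) = -18.
Solving: m_0 = 89/8, m_1 = -23/4, m_2 = -13/8.
On [2, 4], with S_1(x) = a_1 + b_1·(x - 2) + c_1·(x - 2)² + d_1·(x - 2)³: c_1 = m_1/2 = -23/8, d_1 = (m_2 - m_1)/(6h_1) = 11/32, b_1 = Δ_1 - h_1(2m_1 + m_2)/6 = 19/8.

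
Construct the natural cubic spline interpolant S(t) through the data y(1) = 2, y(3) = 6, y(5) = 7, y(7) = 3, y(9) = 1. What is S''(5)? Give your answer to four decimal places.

Let m_i = S''(x_i). Step sizes h_i = 2, 2, 2, 2; slopes of the chords Δ_i = (y_(i+1) - y_i)/h_i = 2, 1/2, -2, -1.
  2·m_0 + 8·m_1 + 2·m_2 = 6(Δ_1 - Δ_0) = -9
  2·m_1 + 8·m_2 + 2·m_3 = 6(Δ_2 - Δ_1) = -15
  2·m_2 + 8·m_3 + 2·m_4 = 6(Δ_3 - Δ_2) = 6
Natural end conditions: m_0 = m_4 = 0.
Solving the tridiagonal system: m_0 = 0, m_1 = -69/112, m_2 = -57/28, m_3 = 141/112, m_4 = 0.

-2.0357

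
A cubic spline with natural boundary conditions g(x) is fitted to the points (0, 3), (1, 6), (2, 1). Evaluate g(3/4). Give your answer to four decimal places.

Put M_i = g'' at the i-th knot. Here h = (1, 1) and Δ = (3, -5), so the interior equations h_(i-1)·M_(i-1) + 2(h_(i-1)+h_i)·M_i + h_i·M_(i+1) = 6(Δ_i − Δ_(i-1)) read
  1·M_0 + 4·M_1 + 1·M_2 = 6(Δ_1 - Δ_0) = -48
Natural end conditions: M_0 = M_2 = 0.
Solving the tridiagonal system: M_0 = 0, M_1 = -12, M_2 = 0.
On [0, 1], g(x) = 3 + 5·x + 0·x² - 2·x³.
With x = 3/4: g(3/4) = 189/32.

5.9063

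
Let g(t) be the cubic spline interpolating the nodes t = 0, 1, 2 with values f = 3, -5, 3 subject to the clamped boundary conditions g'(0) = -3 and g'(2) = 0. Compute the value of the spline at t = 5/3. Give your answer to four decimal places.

0.9815

Write M_i for g''(x_i). With h_i = 1, 1 and divided differences Δ_i = -8, 8, the continuity of g' gives the tridiagonal system
  1·M_0 + 4·M_1 + 1·M_2 = 6(Δ_1 - Δ_0) = 96
Clamped end conditions give two more equations: 2h_0·M_0 + h_0·M_1 = 6(Δ_0 - g'(0)) = -30 and h_1·M_1 + 2h_1·M_2 = 6(g'(2) - Δ_1) = -48.
Forward elimination and back-substitution give M_0 = -75/2, M_1 = 45, M_2 = -93/2.
On [1, 2], g(t) = -5 + 3/4·(t - 1) + 45/2·(t - 1)² - 61/4·(t - 1)³.
With (t - 1) = 2/3: g(5/3) = 53/54.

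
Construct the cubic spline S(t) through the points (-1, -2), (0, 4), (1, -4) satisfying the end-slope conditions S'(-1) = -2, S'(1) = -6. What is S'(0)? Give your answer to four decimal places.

Write M_i for S''(x_i). With h_i = 1, 1 and divided differences Δ_i = 6, -8, the continuity of S' gives the tridiagonal system
  1·M_0 + 4·M_1 + 1·M_2 = 6(Δ_1 - Δ_0) = -84
Clamped end conditions give two more equations: 2h_0·M_0 + h_0·M_1 = 6(Δ_0 - S'(-1)) = 48 and h_1·M_1 + 2h_1·M_2 = 6(S'(1) - Δ_1) = 12.
Forward elimination and back-substitution give M_0 = 43, M_1 = -38, M_2 = 25.
On [0, 1], S'(t) = b_1 + 2c_1·t + 3d_1·t² with b_1 = Δ_1 - h_1(2M_1 + M_2)/6 = 1/2, c_1 = M_1/2 = -19, d_1 = (M_2 - M_1)/(6h_1) = 21/2. So S'(0) = 1/2.

0.5000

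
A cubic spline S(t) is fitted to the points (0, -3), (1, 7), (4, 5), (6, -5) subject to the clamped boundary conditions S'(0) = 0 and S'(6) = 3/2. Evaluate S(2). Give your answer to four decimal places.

13.5214

With σ_i denoting the second derivative at x_i, h_i = 1, 3, 2, and Δ_i = (y_(i+1) − y_i)/h_i = 10, -2/3, -5:
  1·σ_0 + 8·σ_1 + 3·σ_2 = 6(Δ_1 - Δ_0) = -64
  3·σ_1 + 10·σ_2 + 2·σ_3 = 6(Δ_2 - Δ_1) = -26
Clamped end conditions give two more equations: 2h_0·σ_0 + h_0·σ_1 = 6(Δ_0 - S'(0)) = 60 and h_2·σ_2 + 2h_2·σ_3 = 6(S'(6) - Δ_2) = 39.
Solving the tridiagonal system: σ_0 = 2813/78, σ_1 = -473/39, σ_2 = -79/78, σ_3 = 400/39.
On [1, 4], S(t) = 7 + 1867/156·(t - 1) - 473/78·(t - 1)² + 289/468·(t - 1)³.
With (t - 1) = 1: S(2) = 1582/117.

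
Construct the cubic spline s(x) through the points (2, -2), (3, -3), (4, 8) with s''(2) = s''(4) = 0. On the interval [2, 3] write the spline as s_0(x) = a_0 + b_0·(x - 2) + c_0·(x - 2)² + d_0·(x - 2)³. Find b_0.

-4

With M_i denoting the second derivative at x_i, h_i = 1, 1, and Δ_i = (y_(i+1) − y_i)/h_i = -1, 11:
  1·M_0 + 4·M_1 + 1·M_2 = 6(Δ_1 - Δ_0) = 72
Natural end conditions: M_0 = M_2 = 0.
Solving the tridiagonal system: M_0 = 0, M_1 = 18, M_2 = 0.
On [2, 3], with s_0(x) = a_0 + b_0·(x - 2) + c_0·(x - 2)² + d_0·(x - 2)³: c_0 = M_0/2 = 0, d_0 = (M_1 - M_0)/(6h_0) = 3, b_0 = Δ_0 - h_0(2M_0 + M_1)/6 = -4.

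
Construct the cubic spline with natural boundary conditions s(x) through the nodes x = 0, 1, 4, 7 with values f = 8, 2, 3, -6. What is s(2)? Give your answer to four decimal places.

Let M_i = s''(x_i). Step sizes h_i = 1, 3, 3; slopes of the chords Δ_i = (y_(i+1) - y_i)/h_i = -6, 1/3, -3.
  1·M_0 + 8·M_1 + 3·M_2 = 6(Δ_1 - Δ_0) = 38
  3·M_1 + 12·M_2 + 3·M_3 = 6(Δ_2 - Δ_1) = -20
Natural end conditions: M_0 = M_3 = 0.
Forward elimination and back-substitution give M_0 = 0, M_1 = 172/29, M_2 = -274/87, M_3 = 0.
On [1, 4], s(x) = 2 - 350/87·(x - 1) + 86/29·(x - 1)² - 395/783·(x - 1)³.
With (x - 1) = 1: s(2) = 343/783.

0.4381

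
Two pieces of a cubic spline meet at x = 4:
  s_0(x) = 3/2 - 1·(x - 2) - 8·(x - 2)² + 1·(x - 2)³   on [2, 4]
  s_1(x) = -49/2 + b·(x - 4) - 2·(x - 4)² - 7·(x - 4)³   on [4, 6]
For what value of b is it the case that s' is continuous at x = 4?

-21

s_0'(x) = -1 - 16·(x - 2) + 3·(x - 2)², so s_0'(4) = -21. On the right, s_1'(4) = b, so b = -21.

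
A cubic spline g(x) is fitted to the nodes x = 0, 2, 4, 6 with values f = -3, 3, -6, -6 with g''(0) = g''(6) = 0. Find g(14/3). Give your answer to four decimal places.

-7.2593

Let M_i = g''(x_i). Step sizes h_i = 2, 2, 2; slopes of the chords Δ_i = (y_(i+1) - y_i)/h_i = 3, -9/2, 0.
  2·M_0 + 8·M_1 + 2·M_2 = 6(Δ_1 - Δ_0) = -45
  2·M_1 + 8·M_2 + 2·M_3 = 6(Δ_2 - Δ_1) = 27
Natural end conditions: M_0 = M_3 = 0.
Hence M_0 = 0, M_1 = -69/10, M_2 = 51/10, M_3 = 0.
On [4, 6], g(x) = -6 - 17/5·(x - 4) + 51/20·(x - 4)² - 17/40·(x - 4)³.
With (x - 4) = 2/3: g(14/3) = -196/27.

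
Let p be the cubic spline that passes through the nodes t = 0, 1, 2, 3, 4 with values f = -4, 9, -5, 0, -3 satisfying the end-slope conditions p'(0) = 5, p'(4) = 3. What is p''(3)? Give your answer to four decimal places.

-34.3571

Let σ_i = p''(x_i). Step sizes h_i = 1, 1, 1, 1; slopes of the chords Δ_i = (y_(i+1) - y_i)/h_i = 13, -14, 5, -3.
  1·σ_0 + 4·σ_1 + 1·σ_2 = 6(Δ_1 - Δ_0) = -162
  1·σ_1 + 4·σ_2 + 1·σ_3 = 6(Δ_2 - Δ_1) = 114
  1·σ_2 + 4·σ_3 + 1·σ_4 = 6(Δ_3 - Δ_2) = -48
Clamped end conditions give two more equations: 2h_0·σ_0 + h_0·σ_1 = 6(Δ_0 - p'(0)) = 48 and h_3·σ_3 + 2h_3·σ_4 = 6(p'(4) - Δ_3) = 36.
Forward elimination and back-substitution give σ_0 = 1633/28, σ_1 = -961/14, σ_2 = 217/4, σ_3 = -481/14, σ_4 = 985/28.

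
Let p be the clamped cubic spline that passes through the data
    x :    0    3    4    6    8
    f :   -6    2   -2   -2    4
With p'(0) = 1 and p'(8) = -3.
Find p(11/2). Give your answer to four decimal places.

-3.4918

Write m_i for p''(x_i). With h_i = 3, 1, 2, 2 and divided differences Δ_i = 8/3, -4, 0, 3, the continuity of p' gives the tridiagonal system
  3·m_0 + 8·m_1 + 1·m_2 = 6(Δ_1 - Δ_0) = -40
  1·m_1 + 6·m_2 + 2·m_3 = 6(Δ_2 - Δ_1) = 24
  2·m_2 + 8·m_3 + 2·m_4 = 6(Δ_3 - Δ_2) = 18
Clamped end conditions give two more equations: 2h_0·m_0 + h_0·m_1 = 6(Δ_0 - p'(0)) = 10 and h_3·m_3 + 2h_3·m_4 = 6(p'(8) - Δ_3) = -36.
Hence m_0 = 1303/240, m_1 = -301/40, m_2 = 313/80, m_3 = 161/40, m_4 = -881/80.
On [4, 6], p(x) = -2 - 79/20·(x - 4) + 313/160·(x - 4)² + 3/320·(x - 4)³.
With (x - 4) = 3/2: p(11/2) = -8939/2560.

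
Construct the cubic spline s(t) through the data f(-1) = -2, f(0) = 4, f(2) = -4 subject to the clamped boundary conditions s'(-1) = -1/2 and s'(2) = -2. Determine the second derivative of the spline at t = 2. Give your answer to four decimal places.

Write M_i for s''(x_i). With h_i = 1, 2 and divided differences Δ_i = 6, -4, the continuity of s' gives the tridiagonal system
  1·M_0 + 6·M_1 + 2·M_2 = 6(Δ_1 - Δ_0) = -60
Clamped end conditions give two more equations: 2h_0·M_0 + h_0·M_1 = 6(Δ_0 - s'(-1)) = 39 and h_1·M_1 + 2h_1·M_2 = 6(s'(2) - Δ_1) = 12.
Solving the tridiagonal system: M_0 = 29, M_1 = -19, M_2 = 25/2.

12.5000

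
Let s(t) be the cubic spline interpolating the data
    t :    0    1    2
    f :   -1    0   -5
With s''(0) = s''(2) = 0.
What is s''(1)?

Put M_i = s'' at the i-th knot. Here h = (1, 1) and Δ = (1, -5), so the interior equations h_(i-1)·M_(i-1) + 2(h_(i-1)+h_i)·M_i + h_i·M_(i+1) = 6(Δ_i − Δ_(i-1)) read
  1·M_0 + 4·M_1 + 1·M_2 = 6(Δ_1 - Δ_0) = -36
Natural end conditions: M_0 = M_2 = 0.
Solving the tridiagonal system: M_0 = 0, M_1 = -9, M_2 = 0.

-9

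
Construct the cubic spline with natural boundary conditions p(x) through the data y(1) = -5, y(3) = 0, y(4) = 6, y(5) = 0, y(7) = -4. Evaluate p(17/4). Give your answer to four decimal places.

5.3883

Put σ_i = p'' at the i-th knot. Here h = (2, 1, 1, 2) and Δ = (5/2, 6, -6, -2), so the interior equations h_(i-1)·σ_(i-1) + 2(h_(i-1)+h_i)·σ_i + h_i·σ_(i+1) = 6(Δ_i − Δ_(i-1)) read
  2·σ_0 + 6·σ_1 + 1·σ_2 = 6(Δ_1 - Δ_0) = 21
  1·σ_1 + 4·σ_2 + 1·σ_3 = 6(Δ_2 - Δ_1) = -72
  1·σ_2 + 6·σ_3 + 2·σ_4 = 6(Δ_3 - Δ_2) = 24
Natural end conditions: σ_0 = σ_4 = 0.
Solving the tridiagonal system: σ_0 = 0, σ_1 = 313/44, σ_2 = -477/22, σ_3 = 335/44, σ_4 = 0.
On [4, 5], p(x) = 6 - 1/24·(x - 4) - 477/44·(x - 4)² + 1289/264·(x - 4)³.
With (x - 4) = 1/4: p(17/4) = 30347/5632.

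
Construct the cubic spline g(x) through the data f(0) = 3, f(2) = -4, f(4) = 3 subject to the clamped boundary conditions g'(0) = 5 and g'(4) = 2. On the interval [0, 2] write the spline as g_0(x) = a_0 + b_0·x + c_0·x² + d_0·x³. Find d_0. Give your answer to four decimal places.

With σ_i denoting the second derivative at x_i, h_i = 2, 2, and Δ_i = (y_(i+1) − y_i)/h_i = -7/2, 7/2:
  2·σ_0 + 8·σ_1 + 2·σ_2 = 6(Δ_1 - Δ_0) = 42
Clamped end conditions give two more equations: 2h_0·σ_0 + h_0·σ_1 = 6(Δ_0 - g'(0)) = -51 and h_1·σ_1 + 2h_1·σ_2 = 6(g'(4) - Δ_1) = -9.
Forward elimination and back-substitution give σ_0 = -75/4, σ_1 = 12, σ_2 = -33/4.
On [0, 2], with g_0(x) = a_0 + b_0·x + c_0·x² + d_0·x³: c_0 = σ_0/2 = -75/8, d_0 = (σ_1 - σ_0)/(6h_0) = 41/16, b_0 = Δ_0 - h_0(2σ_0 + σ_1)/6 = 5.

2.5625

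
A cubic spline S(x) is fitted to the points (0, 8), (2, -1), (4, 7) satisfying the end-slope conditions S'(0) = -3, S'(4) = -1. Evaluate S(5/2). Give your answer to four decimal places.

0.5195

Let M_i = S''(x_i). Step sizes h_i = 2, 2; slopes of the chords Δ_i = (y_(i+1) - y_i)/h_i = -9/2, 4.
  2·M_0 + 8·M_1 + 2·M_2 = 6(Δ_1 - Δ_0) = 51
Clamped end conditions give two more equations: 2h_0·M_0 + h_0·M_1 = 6(Δ_0 - S'(0)) = -9 and h_1·M_1 + 2h_1·M_2 = 6(S'(4) - Δ_1) = -30.
Hence M_0 = -65/8, M_1 = 47/4, M_2 = -107/8.
On [2, 4], S(x) = -1 + 5/8·(x - 2) + 47/8·(x - 2)² - 67/32·(x - 2)³.
With (x - 2) = 1/2: S(5/2) = 133/256.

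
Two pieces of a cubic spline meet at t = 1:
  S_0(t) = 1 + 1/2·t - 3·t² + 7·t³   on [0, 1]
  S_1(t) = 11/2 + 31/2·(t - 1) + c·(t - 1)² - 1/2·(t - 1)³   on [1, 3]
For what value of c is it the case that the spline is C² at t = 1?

S_0''(t) = -6 + 42·t, so S_0''(1) = 36. On the right, S_1''(1) = 2c, so c = 18.

18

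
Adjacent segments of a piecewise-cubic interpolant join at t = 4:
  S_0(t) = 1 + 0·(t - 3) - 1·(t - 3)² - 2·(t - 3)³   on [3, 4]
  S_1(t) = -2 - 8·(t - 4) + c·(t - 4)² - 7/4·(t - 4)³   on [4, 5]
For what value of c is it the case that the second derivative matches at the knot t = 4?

S_0''(t) = -2 - 12·(t - 3), so S_0''(4) = -14. On the right, S_1''(4) = 2c, so c = -7.

-7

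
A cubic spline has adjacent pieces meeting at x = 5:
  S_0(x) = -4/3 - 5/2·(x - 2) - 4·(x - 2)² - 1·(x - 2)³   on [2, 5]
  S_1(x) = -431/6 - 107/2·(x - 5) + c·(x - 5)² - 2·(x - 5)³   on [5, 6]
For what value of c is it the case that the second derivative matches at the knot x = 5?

S_0''(x) = -8 - 6·(x - 2), so S_0''(5) = -26. On the right, S_1''(5) = 2c, so c = -13.

-13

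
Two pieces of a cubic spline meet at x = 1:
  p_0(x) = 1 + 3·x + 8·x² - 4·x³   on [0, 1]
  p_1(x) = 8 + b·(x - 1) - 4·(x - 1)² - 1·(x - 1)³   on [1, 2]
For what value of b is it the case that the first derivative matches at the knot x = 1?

7

p_0'(x) = 3 + 16·x - 12·x², so p_0'(1) = 7. On the right, p_1'(1) = b, so b = 7.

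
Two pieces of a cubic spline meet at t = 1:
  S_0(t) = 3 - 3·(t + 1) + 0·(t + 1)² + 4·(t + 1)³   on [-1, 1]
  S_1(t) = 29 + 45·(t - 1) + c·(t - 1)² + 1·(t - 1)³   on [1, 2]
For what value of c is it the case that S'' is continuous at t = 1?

24

S_0''(t) = 0 + 24·(t + 1), so S_0''(1) = 48. On the right, S_1''(1) = 2c, so c = 24.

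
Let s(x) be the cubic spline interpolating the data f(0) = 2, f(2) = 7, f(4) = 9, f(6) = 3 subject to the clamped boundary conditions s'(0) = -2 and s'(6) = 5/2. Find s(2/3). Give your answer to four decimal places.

Put M_i = s'' at the i-th knot. Here h = (2, 2, 2) and Δ = (5/2, 1, -3), so the interior equations h_(i-1)·M_(i-1) + 2(h_(i-1)+h_i)·M_i + h_i·M_(i+1) = 6(Δ_i − Δ_(i-1)) read
  2·M_0 + 8·M_1 + 2·M_2 = 6(Δ_1 - Δ_0) = -9
  2·M_1 + 8·M_2 + 2·M_3 = 6(Δ_2 - Δ_1) = -24
Clamped end conditions give two more equations: 2h_0·M_0 + h_0·M_1 = 6(Δ_0 - s'(0)) = 27 and h_2·M_2 + 2h_2·M_3 = 6(s'(6) - Δ_2) = 33.
Hence M_0 = 38/5, M_1 = -17/10, M_2 = -53/10, M_3 = 109/10.
On [0, 2], s(x) = 2 - 2·x + 19/5·x² - 31/40·x³.
With x = 2/3: s(2/3) = 287/135.

2.1259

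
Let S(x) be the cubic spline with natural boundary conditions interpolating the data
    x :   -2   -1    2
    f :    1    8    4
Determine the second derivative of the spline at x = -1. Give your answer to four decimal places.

-6.2500

Put σ_i = S'' at the i-th knot. Here h = (1, 3) and Δ = (7, -4/3), so the interior equations h_(i-1)·σ_(i-1) + 2(h_(i-1)+h_i)·σ_i + h_i·σ_(i+1) = 6(Δ_i − Δ_(i-1)) read
  1·σ_0 + 8·σ_1 + 3·σ_2 = 6(Δ_1 - Δ_0) = -50
Natural end conditions: σ_0 = σ_2 = 0.
Forward elimination and back-substitution give σ_0 = 0, σ_1 = -25/4, σ_2 = 0.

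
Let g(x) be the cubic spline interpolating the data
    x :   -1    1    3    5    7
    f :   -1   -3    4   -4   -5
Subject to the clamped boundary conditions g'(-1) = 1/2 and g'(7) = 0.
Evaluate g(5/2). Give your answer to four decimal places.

Put σ_i = g'' at the i-th knot. Here h = (2, 2, 2, 2) and Δ = (-1, 7/2, -4, -1/2), so the interior equations h_(i-1)·σ_(i-1) + 2(h_(i-1)+h_i)·σ_i + h_i·σ_(i+1) = 6(Δ_i − Δ_(i-1)) read
  2·σ_0 + 8·σ_1 + 2·σ_2 = 6(Δ_1 - Δ_0) = 27
  2·σ_1 + 8·σ_2 + 2·σ_3 = 6(Δ_2 - Δ_1) = -45
  2·σ_2 + 8·σ_3 + 2·σ_4 = 6(Δ_3 - Δ_2) = 21
Clamped end conditions give two more equations: 2h_0·σ_0 + h_0·σ_1 = 6(Δ_0 - g'(-1)) = -9 and h_3·σ_3 + 2h_3·σ_4 = 6(g'(7) - Δ_3) = 3.
Solving: σ_0 = -643/112, σ_1 = 391/56, σ_2 = -139/16, σ_3 = 295/56, σ_4 = -211/112.
On [1, 3], g(x) = -3 + 195/112·(x - 1) + 391/112·(x - 1)² - 585/448·(x - 1)³.
With (x - 1) = 3/2: g(5/2) = 10965/3584.

3.0594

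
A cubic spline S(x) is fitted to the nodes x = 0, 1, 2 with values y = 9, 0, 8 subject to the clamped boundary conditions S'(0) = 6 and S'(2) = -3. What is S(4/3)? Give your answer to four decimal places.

Put σ_i = S'' at the i-th knot. Here h = (1, 1) and Δ = (-9, 8), so the interior equations h_(i-1)·σ_(i-1) + 2(h_(i-1)+h_i)·σ_i + h_i·σ_(i+1) = 6(Δ_i − Δ_(i-1)) read
  1·σ_0 + 4·σ_1 + 1·σ_2 = 6(Δ_1 - Δ_0) = 102
Clamped end conditions give two more equations: 2h_0·σ_0 + h_0·σ_1 = 6(Δ_0 - S'(0)) = -90 and h_1·σ_1 + 2h_1·σ_2 = 6(S'(2) - Δ_1) = -66.
Solving: σ_0 = -75, σ_1 = 60, σ_2 = -63.
On [1, 2], S(x) = 0 - 3/2·(x - 1) + 30·(x - 1)² - 41/2·(x - 1)³.
With (x - 1) = 1/3: S(4/3) = 56/27.

2.0741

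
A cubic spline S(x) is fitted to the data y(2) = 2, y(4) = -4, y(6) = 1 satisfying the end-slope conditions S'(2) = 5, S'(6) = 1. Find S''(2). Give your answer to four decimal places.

-17.1250

With M_i denoting the second derivative at x_i, h_i = 2, 2, and Δ_i = (y_(i+1) − y_i)/h_i = -3, 5/2:
  2·M_0 + 8·M_1 + 2·M_2 = 6(Δ_1 - Δ_0) = 33
Clamped end conditions give two more equations: 2h_0·M_0 + h_0·M_1 = 6(Δ_0 - S'(2)) = -48 and h_1·M_1 + 2h_1·M_2 = 6(S'(6) - Δ_1) = -9.
Solving: M_0 = -137/8, M_1 = 41/4, M_2 = -59/8.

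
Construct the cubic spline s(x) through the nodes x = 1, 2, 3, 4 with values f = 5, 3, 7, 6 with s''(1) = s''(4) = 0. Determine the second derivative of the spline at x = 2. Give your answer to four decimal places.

11.6000

Write m_i for s''(x_i). With h_i = 1, 1, 1 and divided differences Δ_i = -2, 4, -1, the continuity of s' gives the tridiagonal system
  1·m_0 + 4·m_1 + 1·m_2 = 6(Δ_1 - Δ_0) = 36
  1·m_1 + 4·m_2 + 1·m_3 = 6(Δ_2 - Δ_1) = -30
Natural end conditions: m_0 = m_3 = 0.
Hence m_0 = 0, m_1 = 58/5, m_2 = -52/5, m_3 = 0.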